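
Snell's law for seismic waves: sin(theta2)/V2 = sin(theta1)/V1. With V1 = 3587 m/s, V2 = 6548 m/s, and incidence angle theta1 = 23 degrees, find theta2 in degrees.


sin(theta1) = sin(23 deg) = 0.390731
sin(theta2) = V2/V1 * sin(theta1) = 6548/3587 * 0.390731 = 0.713272
theta2 = arcsin(0.713272) = 45.5018 degrees

45.5018


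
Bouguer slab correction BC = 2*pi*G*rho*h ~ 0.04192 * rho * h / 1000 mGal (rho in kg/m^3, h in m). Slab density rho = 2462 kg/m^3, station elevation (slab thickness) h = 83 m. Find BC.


BC = 0.04192 * rho * h / 1000
= 0.04192 * 2462 * 83 / 1000
= 8.5662 mGal

8.5662


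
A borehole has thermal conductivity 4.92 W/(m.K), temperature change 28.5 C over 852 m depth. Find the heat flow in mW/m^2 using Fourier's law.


q = k * dT / dz * 1000
= 4.92 * 28.5 / 852 * 1000
= 0.164577 * 1000
= 164.5775 mW/m^2

164.5775


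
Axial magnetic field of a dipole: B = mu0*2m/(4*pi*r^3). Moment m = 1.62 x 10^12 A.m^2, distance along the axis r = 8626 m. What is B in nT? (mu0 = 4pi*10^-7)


m = 1.62 x 10^12 = 1620000000000 A.m^2
2m = 3240000000000 A.m^2
r^3 = 8626^3 = 641842338376
B = (4pi*10^-7) * 3240000000000 / (4*pi * 641842338376) * 1e9
= 4071504.079052 / 8065628700019.74 * 1e9
= 504.7969 nT

504.7969


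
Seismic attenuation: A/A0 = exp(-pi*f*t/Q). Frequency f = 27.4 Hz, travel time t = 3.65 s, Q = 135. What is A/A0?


pi*f*t/Q = pi*27.4*3.65/135 = 2.327338
A/A0 = exp(-2.327338) = 0.097555

0.097555


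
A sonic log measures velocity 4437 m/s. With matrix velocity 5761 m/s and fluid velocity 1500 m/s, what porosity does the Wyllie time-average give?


1/V - 1/Vm = 1/4437 - 1/5761 = 5.18e-05
1/Vf - 1/Vm = 1/1500 - 1/5761 = 0.00049309
phi = 5.18e-05 / 0.00049309 = 0.105

0.105


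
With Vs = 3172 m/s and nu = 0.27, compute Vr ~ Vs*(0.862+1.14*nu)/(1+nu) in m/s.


Numerator factor = 0.862 + 1.14*0.27 = 1.1698
Denominator = 1 + 0.27 = 1.27
Vr = 3172 * 1.1698 / 1.27 = 2921.74 m/s

2921.74


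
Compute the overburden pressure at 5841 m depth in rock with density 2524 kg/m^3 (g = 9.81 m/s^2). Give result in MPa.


P = rho * g * z / 1e6
= 2524 * 9.81 * 5841 / 1e6
= 144625730.04 / 1e6
= 144.6257 MPa

144.6257


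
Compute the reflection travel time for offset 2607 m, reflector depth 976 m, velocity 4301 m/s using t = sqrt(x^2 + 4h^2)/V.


x^2 + 4h^2 = 2607^2 + 4*976^2 = 6796449 + 3810304 = 10606753
sqrt(10606753) = 3256.801
t = 3256.801 / 4301 = 0.7572 s

0.7572


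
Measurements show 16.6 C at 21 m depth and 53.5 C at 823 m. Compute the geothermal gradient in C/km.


dT = 53.5 - 16.6 = 36.9 C
dz = 823 - 21 = 802 m
gradient = dT/dz * 1000 = 36.9/802 * 1000 = 46.01 C/km

46.01


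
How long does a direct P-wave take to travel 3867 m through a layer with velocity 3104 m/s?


t = x / V
= 3867 / 3104
= 1.2458 s

1.2458


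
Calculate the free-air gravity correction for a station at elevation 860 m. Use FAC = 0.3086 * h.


FAC = 0.3086 * h
= 0.3086 * 860
= 265.396 mGal

265.396


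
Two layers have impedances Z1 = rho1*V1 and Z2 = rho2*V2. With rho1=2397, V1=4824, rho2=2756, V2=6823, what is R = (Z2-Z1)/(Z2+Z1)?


Z1 = 2397 * 4824 = 11563128
Z2 = 2756 * 6823 = 18804188
R = (18804188 - 11563128) / (18804188 + 11563128) = 7241060 / 30367316 = 0.2384

0.2384


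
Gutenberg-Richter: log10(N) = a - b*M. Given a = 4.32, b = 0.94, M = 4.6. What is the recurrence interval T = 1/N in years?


log10(N) = 4.32 - 0.94*4.6 = -0.004
N = 10^-0.004 = 0.990832
T = 1/N = 1/0.990832 = 1.0093 years

1.0093


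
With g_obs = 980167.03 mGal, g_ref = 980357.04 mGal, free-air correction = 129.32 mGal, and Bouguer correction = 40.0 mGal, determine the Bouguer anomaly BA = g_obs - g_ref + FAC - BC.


BA = g_obs - g_ref + FAC - BC
= 980167.03 - 980357.04 + 129.32 - 40.0
= -100.69 mGal

-100.69


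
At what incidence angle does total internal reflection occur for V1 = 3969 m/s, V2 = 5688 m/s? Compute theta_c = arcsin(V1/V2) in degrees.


V1/V2 = 3969/5688 = 0.697785
theta_c = arcsin(0.697785) = 44.2495 degrees

44.2495


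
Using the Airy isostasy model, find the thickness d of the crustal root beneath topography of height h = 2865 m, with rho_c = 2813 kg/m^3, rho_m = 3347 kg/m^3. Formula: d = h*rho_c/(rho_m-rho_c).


rho_m - rho_c = 3347 - 2813 = 534
d = 2865 * 2813 / 534
= 8059245 / 534
= 15092.22 m

15092.22


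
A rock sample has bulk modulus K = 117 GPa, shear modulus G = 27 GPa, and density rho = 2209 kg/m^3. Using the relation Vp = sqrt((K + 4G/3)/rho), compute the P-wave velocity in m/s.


First compute the effective modulus:
K + 4G/3 = 117e9 + 4*27e9/3 = 153000000000.0 Pa
Then divide by density:
153000000000.0 / 2209 = 69262109.5518 Pa/(kg/m^3)
Take the square root:
Vp = sqrt(69262109.5518) = 8322.39 m/s

8322.39


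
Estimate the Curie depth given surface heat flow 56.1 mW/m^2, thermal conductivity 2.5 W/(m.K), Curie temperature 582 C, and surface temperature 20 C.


T_Curie - T_surf = 582 - 20 = 562 C
Convert q to W/m^2: 56.1 mW/m^2 = 0.0561 W/m^2
d = 562 * 2.5 / 0.0561 = 25044.56 m

25044.56


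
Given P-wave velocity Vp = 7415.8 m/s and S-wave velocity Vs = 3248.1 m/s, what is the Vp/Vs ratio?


Vp/Vs = 7415.8 / 3248.1
= 2.2831

2.2831


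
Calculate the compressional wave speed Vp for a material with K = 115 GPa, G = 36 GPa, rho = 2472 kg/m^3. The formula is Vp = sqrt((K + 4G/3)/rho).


First compute the effective modulus:
K + 4G/3 = 115e9 + 4*36e9/3 = 163000000000.0 Pa
Then divide by density:
163000000000.0 / 2472 = 65938511.3269 Pa/(kg/m^3)
Take the square root:
Vp = sqrt(65938511.3269) = 8120.25 m/s

8120.25


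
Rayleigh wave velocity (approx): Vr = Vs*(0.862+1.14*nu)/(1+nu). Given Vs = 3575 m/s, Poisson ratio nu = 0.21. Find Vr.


Numerator factor = 0.862 + 1.14*0.21 = 1.1014
Denominator = 1 + 0.21 = 1.21
Vr = 3575 * 1.1014 / 1.21 = 3254.14 m/s

3254.14


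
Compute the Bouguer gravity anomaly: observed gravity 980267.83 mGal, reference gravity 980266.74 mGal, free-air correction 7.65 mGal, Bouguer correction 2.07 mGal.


BA = g_obs - g_ref + FAC - BC
= 980267.83 - 980266.74 + 7.65 - 2.07
= 6.67 mGal

6.67


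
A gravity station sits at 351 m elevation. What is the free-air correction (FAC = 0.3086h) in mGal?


FAC = 0.3086 * h
= 0.3086 * 351
= 108.3186 mGal

108.3186


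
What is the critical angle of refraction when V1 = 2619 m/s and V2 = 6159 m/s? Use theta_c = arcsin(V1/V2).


V1/V2 = 2619/6159 = 0.425231
theta_c = arcsin(0.425231) = 25.1653 degrees

25.1653


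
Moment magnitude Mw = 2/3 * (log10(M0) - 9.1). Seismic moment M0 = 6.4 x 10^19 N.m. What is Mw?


log10(M0) = log10(6.4 x 10^19) = 19.8062
Mw = 2/3 * (19.8062 - 9.1)
= 2/3 * 10.7062
= 7.14

7.14


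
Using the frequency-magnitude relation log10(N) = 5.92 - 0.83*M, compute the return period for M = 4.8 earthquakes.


log10(N) = 5.92 - 0.83*4.8 = 1.936
N = 10^1.936 = 86.297855
T = 1/N = 1/86.297855 = 0.0116 years

0.0116


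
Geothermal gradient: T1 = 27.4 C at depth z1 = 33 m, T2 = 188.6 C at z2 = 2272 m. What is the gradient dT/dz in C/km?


dT = 188.6 - 27.4 = 161.2 C
dz = 2272 - 33 = 2239 m
gradient = dT/dz * 1000 = 161.2/2239 * 1000 = 71.9964 C/km

71.9964


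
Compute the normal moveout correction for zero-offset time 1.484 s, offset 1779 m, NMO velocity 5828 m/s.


x/Vnmo = 1779/5828 = 0.305251
(x/Vnmo)^2 = 0.093178
t0^2 = 2.202256
sqrt(2.202256 + 0.093178) = 1.515069
dt = 1.515069 - 1.484 = 0.031069

0.031069


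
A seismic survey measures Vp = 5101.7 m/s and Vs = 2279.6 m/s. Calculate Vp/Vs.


Vp/Vs = 5101.7 / 2279.6
= 2.238

2.238


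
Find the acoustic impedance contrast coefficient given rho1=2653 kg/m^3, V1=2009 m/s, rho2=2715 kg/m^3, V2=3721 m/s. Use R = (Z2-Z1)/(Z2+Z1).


Z1 = 2653 * 2009 = 5329877
Z2 = 2715 * 3721 = 10102515
R = (10102515 - 5329877) / (10102515 + 5329877) = 4772638 / 15432392 = 0.3093

0.3093


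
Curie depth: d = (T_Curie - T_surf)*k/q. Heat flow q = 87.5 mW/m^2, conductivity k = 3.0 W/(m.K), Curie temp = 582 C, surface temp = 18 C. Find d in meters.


T_Curie - T_surf = 582 - 18 = 564 C
Convert q to W/m^2: 87.5 mW/m^2 = 0.0875 W/m^2
d = 564 * 3.0 / 0.0875 = 19337.14 m

19337.14


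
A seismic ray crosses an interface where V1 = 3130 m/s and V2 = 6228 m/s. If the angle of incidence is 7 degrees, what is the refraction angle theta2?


sin(theta1) = sin(7 deg) = 0.121869
sin(theta2) = V2/V1 * sin(theta1) = 6228/3130 * 0.121869 = 0.242493
theta2 = arcsin(0.242493) = 14.0337 degrees

14.0337


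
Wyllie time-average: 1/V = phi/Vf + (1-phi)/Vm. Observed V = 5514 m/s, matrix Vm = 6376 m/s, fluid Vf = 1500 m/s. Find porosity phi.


1/V - 1/Vm = 1/5514 - 1/6376 = 2.452e-05
1/Vf - 1/Vm = 1/1500 - 1/6376 = 0.00050983
phi = 2.452e-05 / 0.00050983 = 0.0481

0.0481


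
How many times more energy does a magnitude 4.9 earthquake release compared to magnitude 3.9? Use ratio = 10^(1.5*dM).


M2 - M1 = 4.9 - 3.9 = 1.0
1.5 * 1.0 = 1.5
ratio = 10^1.5 = 31.62

31.62


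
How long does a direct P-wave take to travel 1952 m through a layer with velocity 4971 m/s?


t = x / V
= 1952 / 4971
= 0.3927 s

0.3927


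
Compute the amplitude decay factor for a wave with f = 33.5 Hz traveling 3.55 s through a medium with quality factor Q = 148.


pi*f*t/Q = pi*33.5*3.55/148 = 2.524418
A/A0 = exp(-2.524418) = 0.080105

0.080105


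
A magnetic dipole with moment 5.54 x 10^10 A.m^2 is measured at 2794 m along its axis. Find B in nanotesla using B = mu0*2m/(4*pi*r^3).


m = 5.54 x 10^10 = 55400000000 A.m^2
2m = 110800000000 A.m^2
r^3 = 2794^3 = 21811182184
B = (4pi*10^-7) * 110800000000 / (4*pi * 21811182184) * 1e9
= 139235.386407 / 274087398861.45 * 1e9
= 507.9963 nT

507.9963


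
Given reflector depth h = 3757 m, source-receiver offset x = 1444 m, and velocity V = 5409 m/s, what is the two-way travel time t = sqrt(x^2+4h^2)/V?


x^2 + 4h^2 = 1444^2 + 4*3757^2 = 2085136 + 56460196 = 58545332
sqrt(58545332) = 7651.4921
t = 7651.4921 / 5409 = 1.4146 s

1.4146


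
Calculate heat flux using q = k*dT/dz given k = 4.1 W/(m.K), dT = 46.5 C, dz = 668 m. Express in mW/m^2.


q = k * dT / dz * 1000
= 4.1 * 46.5 / 668 * 1000
= 0.285404 * 1000
= 285.4042 mW/m^2

285.4042


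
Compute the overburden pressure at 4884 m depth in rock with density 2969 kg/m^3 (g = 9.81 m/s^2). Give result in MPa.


P = rho * g * z / 1e6
= 2969 * 9.81 * 4884 / 1e6
= 142250846.76 / 1e6
= 142.2508 MPa

142.2508


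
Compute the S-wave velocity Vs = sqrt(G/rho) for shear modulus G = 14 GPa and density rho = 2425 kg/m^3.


Convert G to Pa: G = 14e9 Pa
Compute G/rho = 14e9 / 2425 = 5773195.8763
Vs = sqrt(5773195.8763) = 2402.75 m/s

2402.75


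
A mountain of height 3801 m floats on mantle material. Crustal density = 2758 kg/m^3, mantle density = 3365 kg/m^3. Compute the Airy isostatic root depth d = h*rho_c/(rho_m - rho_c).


rho_m - rho_c = 3365 - 2758 = 607
d = 3801 * 2758 / 607
= 10483158 / 607
= 17270.44 m

17270.44


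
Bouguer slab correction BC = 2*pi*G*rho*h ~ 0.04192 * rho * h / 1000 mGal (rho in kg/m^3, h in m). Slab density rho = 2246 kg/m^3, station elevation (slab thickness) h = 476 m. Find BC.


BC = 0.04192 * rho * h / 1000
= 0.04192 * 2246 * 476 / 1000
= 44.8165 mGal

44.8165


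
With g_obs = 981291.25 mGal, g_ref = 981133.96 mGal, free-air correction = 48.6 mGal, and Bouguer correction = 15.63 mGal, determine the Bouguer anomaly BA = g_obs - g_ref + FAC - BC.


BA = g_obs - g_ref + FAC - BC
= 981291.25 - 981133.96 + 48.6 - 15.63
= 190.26 mGal

190.26


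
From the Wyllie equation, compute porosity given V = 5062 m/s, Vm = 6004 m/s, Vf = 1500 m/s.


1/V - 1/Vm = 1/5062 - 1/6004 = 3.099e-05
1/Vf - 1/Vm = 1/1500 - 1/6004 = 0.00050011
phi = 3.099e-05 / 0.00050011 = 0.062

0.062


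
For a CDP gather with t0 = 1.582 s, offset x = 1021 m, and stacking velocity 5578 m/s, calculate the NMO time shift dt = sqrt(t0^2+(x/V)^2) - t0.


x/Vnmo = 1021/5578 = 0.183041
(x/Vnmo)^2 = 0.033504
t0^2 = 2.502724
sqrt(2.502724 + 0.033504) = 1.592554
dt = 1.592554 - 1.582 = 0.010554

0.010554


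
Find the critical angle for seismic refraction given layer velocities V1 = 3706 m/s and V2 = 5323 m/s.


V1/V2 = 3706/5323 = 0.696224
theta_c = arcsin(0.696224) = 44.1248 degrees

44.1248


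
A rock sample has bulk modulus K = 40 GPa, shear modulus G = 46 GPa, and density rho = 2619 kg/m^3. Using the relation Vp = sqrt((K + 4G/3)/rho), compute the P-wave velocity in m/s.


First compute the effective modulus:
K + 4G/3 = 40e9 + 4*46e9/3 = 101333333333.33 Pa
Then divide by density:
101333333333.33 / 2619 = 38691612.5748 Pa/(kg/m^3)
Take the square root:
Vp = sqrt(38691612.5748) = 6220.26 m/s

6220.26


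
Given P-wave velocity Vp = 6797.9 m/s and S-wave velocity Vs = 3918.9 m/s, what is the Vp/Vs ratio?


Vp/Vs = 6797.9 / 3918.9
= 1.7346

1.7346


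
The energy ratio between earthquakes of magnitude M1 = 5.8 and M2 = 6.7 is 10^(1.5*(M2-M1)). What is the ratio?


M2 - M1 = 6.7 - 5.8 = 0.9
1.5 * 0.9 = 1.35
ratio = 10^1.35 = 22.39

22.39


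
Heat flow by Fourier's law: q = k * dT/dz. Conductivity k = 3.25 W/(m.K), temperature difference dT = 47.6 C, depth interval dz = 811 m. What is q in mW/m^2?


q = k * dT / dz * 1000
= 3.25 * 47.6 / 811 * 1000
= 0.190752 * 1000
= 190.7522 mW/m^2

190.7522


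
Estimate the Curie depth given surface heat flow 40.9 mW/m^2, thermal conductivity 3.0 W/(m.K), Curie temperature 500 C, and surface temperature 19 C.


T_Curie - T_surf = 500 - 19 = 481 C
Convert q to W/m^2: 40.9 mW/m^2 = 0.0409 W/m^2
d = 481 * 3.0 / 0.0409 = 35281.17 m

35281.17


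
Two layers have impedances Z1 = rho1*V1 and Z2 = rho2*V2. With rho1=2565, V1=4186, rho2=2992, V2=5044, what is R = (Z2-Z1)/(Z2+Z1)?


Z1 = 2565 * 4186 = 10737090
Z2 = 2992 * 5044 = 15091648
R = (15091648 - 10737090) / (15091648 + 10737090) = 4354558 / 25828738 = 0.1686

0.1686


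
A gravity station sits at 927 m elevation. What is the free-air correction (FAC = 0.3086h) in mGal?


FAC = 0.3086 * h
= 0.3086 * 927
= 286.0722 mGal

286.0722


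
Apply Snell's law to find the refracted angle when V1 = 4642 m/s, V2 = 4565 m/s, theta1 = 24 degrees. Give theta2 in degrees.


sin(theta1) = sin(24 deg) = 0.406737
sin(theta2) = V2/V1 * sin(theta1) = 4565/4642 * 0.406737 = 0.39999
theta2 = arcsin(0.39999) = 23.5775 degrees

23.5775


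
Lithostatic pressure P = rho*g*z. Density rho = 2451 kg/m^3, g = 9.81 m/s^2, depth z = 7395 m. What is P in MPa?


P = rho * g * z / 1e6
= 2451 * 9.81 * 7395 / 1e6
= 177807672.45 / 1e6
= 177.8077 MPa

177.8077


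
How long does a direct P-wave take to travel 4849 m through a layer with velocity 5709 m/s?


t = x / V
= 4849 / 5709
= 0.8494 s

0.8494


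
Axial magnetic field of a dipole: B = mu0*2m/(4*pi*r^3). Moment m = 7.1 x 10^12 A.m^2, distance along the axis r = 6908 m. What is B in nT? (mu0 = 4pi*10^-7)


m = 7.1 x 10^12 = 7100000000000 A.m^2
2m = 14200000000000 A.m^2
r^3 = 6908^3 = 329652965312
B = (4pi*10^-7) * 14200000000000 / (4*pi * 329652965312) * 1e9
= 17844246.27239 / 4142541336233.08 * 1e9
= 4307.5602 nT

4307.5602


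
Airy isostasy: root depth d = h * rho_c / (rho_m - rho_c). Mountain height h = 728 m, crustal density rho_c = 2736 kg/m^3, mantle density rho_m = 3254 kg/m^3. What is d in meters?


rho_m - rho_c = 3254 - 2736 = 518
d = 728 * 2736 / 518
= 1991808 / 518
= 3845.19 m

3845.19


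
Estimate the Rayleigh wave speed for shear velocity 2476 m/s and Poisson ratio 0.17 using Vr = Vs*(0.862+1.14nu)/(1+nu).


Numerator factor = 0.862 + 1.14*0.17 = 1.0558
Denominator = 1 + 0.17 = 1.17
Vr = 2476 * 1.0558 / 1.17 = 2234.33 m/s

2234.33


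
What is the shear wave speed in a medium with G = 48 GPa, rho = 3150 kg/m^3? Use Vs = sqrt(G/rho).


Convert G to Pa: G = 48e9 Pa
Compute G/rho = 48e9 / 3150 = 15238095.2381
Vs = sqrt(15238095.2381) = 3903.6 m/s

3903.6


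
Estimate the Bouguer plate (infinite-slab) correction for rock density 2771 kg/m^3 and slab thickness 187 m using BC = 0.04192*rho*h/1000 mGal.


BC = 0.04192 * rho * h / 1000
= 0.04192 * 2771 * 187 / 1000
= 21.722 mGal

21.722


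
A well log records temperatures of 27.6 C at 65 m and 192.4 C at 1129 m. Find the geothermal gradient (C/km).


dT = 192.4 - 27.6 = 164.8 C
dz = 1129 - 65 = 1064 m
gradient = dT/dz * 1000 = 164.8/1064 * 1000 = 154.8872 C/km

154.8872


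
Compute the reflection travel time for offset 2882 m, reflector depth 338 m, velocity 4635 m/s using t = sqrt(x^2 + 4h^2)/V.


x^2 + 4h^2 = 2882^2 + 4*338^2 = 8305924 + 456976 = 8762900
sqrt(8762900) = 2960.2196
t = 2960.2196 / 4635 = 0.6387 s

0.6387


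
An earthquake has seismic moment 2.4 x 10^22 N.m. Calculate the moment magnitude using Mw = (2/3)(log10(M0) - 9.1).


log10(M0) = log10(2.4 x 10^22) = 22.3802
Mw = 2/3 * (22.3802 - 9.1)
= 2/3 * 13.2802
= 8.85

8.85


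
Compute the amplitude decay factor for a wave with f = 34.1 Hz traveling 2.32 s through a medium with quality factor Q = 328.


pi*f*t/Q = pi*34.1*2.32/328 = 0.757737
A/A0 = exp(-0.757737) = 0.468726

0.468726


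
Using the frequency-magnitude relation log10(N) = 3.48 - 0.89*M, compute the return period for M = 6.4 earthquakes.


log10(N) = 3.48 - 0.89*6.4 = -2.216
N = 10^-2.216 = 0.006081
T = 1/N = 1/0.006081 = 164.4372 years

164.4372


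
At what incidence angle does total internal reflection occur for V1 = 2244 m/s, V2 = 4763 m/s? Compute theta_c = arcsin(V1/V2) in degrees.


V1/V2 = 2244/4763 = 0.471132
theta_c = arcsin(0.471132) = 28.1078 degrees

28.1078


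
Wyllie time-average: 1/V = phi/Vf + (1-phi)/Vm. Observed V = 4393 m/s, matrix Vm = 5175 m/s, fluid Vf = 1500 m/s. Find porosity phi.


1/V - 1/Vm = 1/4393 - 1/5175 = 3.44e-05
1/Vf - 1/Vm = 1/1500 - 1/5175 = 0.00047343
phi = 3.44e-05 / 0.00047343 = 0.0727

0.0727


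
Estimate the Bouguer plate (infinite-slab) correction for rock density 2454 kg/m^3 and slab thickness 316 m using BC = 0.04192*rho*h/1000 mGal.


BC = 0.04192 * rho * h / 1000
= 0.04192 * 2454 * 316 / 1000
= 32.5075 mGal

32.5075


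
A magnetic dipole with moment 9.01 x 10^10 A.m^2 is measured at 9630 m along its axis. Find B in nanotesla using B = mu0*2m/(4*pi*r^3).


m = 9.01 x 10^10 = 90100000000 A.m^2
2m = 180200000000 A.m^2
r^3 = 9630^3 = 893056347000
B = (4pi*10^-7) * 180200000000 / (4*pi * 893056347000) * 1e9
= 226445.998471 / 11222477035907.75 * 1e9
= 20.1779 nT

20.1779


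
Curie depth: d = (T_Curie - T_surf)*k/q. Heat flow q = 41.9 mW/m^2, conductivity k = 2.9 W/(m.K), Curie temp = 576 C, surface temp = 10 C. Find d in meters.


T_Curie - T_surf = 576 - 10 = 566 C
Convert q to W/m^2: 41.9 mW/m^2 = 0.0419 W/m^2
d = 566 * 2.9 / 0.0419 = 39174.22 m

39174.22


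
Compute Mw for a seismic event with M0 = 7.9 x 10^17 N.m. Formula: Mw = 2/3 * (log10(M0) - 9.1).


log10(M0) = log10(7.9 x 10^17) = 17.8976
Mw = 2/3 * (17.8976 - 9.1)
= 2/3 * 8.7976
= 5.87

5.87


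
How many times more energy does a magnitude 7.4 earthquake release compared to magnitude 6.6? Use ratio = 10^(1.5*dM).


M2 - M1 = 7.4 - 6.6 = 0.8
1.5 * 0.8 = 1.2
ratio = 10^1.2 = 15.85

15.85


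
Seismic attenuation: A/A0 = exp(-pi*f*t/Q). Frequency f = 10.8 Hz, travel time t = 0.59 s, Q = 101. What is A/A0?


pi*f*t/Q = pi*10.8*0.59/101 = 0.1982
A/A0 = exp(-0.1982) = 0.820206

0.820206


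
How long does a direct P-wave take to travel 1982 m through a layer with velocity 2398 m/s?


t = x / V
= 1982 / 2398
= 0.8265 s

0.8265


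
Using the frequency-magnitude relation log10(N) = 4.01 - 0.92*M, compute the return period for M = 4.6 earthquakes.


log10(N) = 4.01 - 0.92*4.6 = -0.222
N = 10^-0.222 = 0.599791
T = 1/N = 1/0.599791 = 1.6672 years

1.6672


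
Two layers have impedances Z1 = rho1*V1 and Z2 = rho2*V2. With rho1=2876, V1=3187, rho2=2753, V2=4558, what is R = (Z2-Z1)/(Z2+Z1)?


Z1 = 2876 * 3187 = 9165812
Z2 = 2753 * 4558 = 12548174
R = (12548174 - 9165812) / (12548174 + 9165812) = 3382362 / 21713986 = 0.1558

0.1558


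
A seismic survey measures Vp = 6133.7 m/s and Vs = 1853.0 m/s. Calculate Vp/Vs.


Vp/Vs = 6133.7 / 1853.0
= 3.3101

3.3101


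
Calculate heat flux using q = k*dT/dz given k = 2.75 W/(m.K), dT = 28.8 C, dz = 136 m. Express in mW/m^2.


q = k * dT / dz * 1000
= 2.75 * 28.8 / 136 * 1000
= 0.582353 * 1000
= 582.3529 mW/m^2

582.3529


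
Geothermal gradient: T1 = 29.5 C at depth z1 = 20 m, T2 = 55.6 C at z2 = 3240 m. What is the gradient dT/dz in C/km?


dT = 55.6 - 29.5 = 26.1 C
dz = 3240 - 20 = 3220 m
gradient = dT/dz * 1000 = 26.1/3220 * 1000 = 8.1056 C/km

8.1056


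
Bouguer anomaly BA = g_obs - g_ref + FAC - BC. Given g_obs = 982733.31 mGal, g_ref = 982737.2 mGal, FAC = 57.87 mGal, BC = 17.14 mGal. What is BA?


BA = g_obs - g_ref + FAC - BC
= 982733.31 - 982737.2 + 57.87 - 17.14
= 36.84 mGal

36.84


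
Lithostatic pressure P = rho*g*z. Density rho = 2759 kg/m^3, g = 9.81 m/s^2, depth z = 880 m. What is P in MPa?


P = rho * g * z / 1e6
= 2759 * 9.81 * 880 / 1e6
= 23817895.2 / 1e6
= 23.8179 MPa

23.8179


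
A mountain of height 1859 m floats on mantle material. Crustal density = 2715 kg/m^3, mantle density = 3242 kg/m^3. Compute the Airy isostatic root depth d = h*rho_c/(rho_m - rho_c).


rho_m - rho_c = 3242 - 2715 = 527
d = 1859 * 2715 / 527
= 5047185 / 527
= 9577.2 m

9577.2


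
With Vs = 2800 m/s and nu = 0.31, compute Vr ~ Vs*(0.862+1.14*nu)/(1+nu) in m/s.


Numerator factor = 0.862 + 1.14*0.31 = 1.2154
Denominator = 1 + 0.31 = 1.31
Vr = 2800 * 1.2154 / 1.31 = 2597.8 m/s

2597.8


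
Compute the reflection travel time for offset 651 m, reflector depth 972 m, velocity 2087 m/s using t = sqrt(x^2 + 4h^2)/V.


x^2 + 4h^2 = 651^2 + 4*972^2 = 423801 + 3779136 = 4202937
sqrt(4202937) = 2050.1066
t = 2050.1066 / 2087 = 0.9823 s

0.9823


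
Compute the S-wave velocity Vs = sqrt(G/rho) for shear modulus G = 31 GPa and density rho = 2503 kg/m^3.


Convert G to Pa: G = 31e9 Pa
Compute G/rho = 31e9 / 2503 = 12385137.8346
Vs = sqrt(12385137.8346) = 3519.25 m/s

3519.25


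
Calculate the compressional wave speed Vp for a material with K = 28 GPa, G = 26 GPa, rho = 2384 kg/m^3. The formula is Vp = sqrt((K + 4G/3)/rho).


First compute the effective modulus:
K + 4G/3 = 28e9 + 4*26e9/3 = 62666666666.67 Pa
Then divide by density:
62666666666.67 / 2384 = 26286353.4676 Pa/(kg/m^3)
Take the square root:
Vp = sqrt(26286353.4676) = 5127.02 m/s

5127.02


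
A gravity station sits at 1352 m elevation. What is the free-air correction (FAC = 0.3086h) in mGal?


FAC = 0.3086 * h
= 0.3086 * 1352
= 417.2272 mGal

417.2272


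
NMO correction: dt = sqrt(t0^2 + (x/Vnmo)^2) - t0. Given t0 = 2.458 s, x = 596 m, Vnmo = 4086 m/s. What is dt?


x/Vnmo = 596/4086 = 0.145864
(x/Vnmo)^2 = 0.021276
t0^2 = 6.041764
sqrt(6.041764 + 0.021276) = 2.462324
dt = 2.462324 - 2.458 = 0.004324

0.004324


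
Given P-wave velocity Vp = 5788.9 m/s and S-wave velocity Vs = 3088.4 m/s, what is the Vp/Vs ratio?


Vp/Vs = 5788.9 / 3088.4
= 1.8744

1.8744


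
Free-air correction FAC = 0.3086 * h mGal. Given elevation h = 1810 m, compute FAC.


FAC = 0.3086 * h
= 0.3086 * 1810
= 558.566 mGal

558.566


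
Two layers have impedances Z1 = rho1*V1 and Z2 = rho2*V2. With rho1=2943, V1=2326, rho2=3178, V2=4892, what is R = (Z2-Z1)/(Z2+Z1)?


Z1 = 2943 * 2326 = 6845418
Z2 = 3178 * 4892 = 15546776
R = (15546776 - 6845418) / (15546776 + 6845418) = 8701358 / 22392194 = 0.3886

0.3886


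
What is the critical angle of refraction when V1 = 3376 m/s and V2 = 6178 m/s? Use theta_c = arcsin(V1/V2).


V1/V2 = 3376/6178 = 0.546455
theta_c = arcsin(0.546455) = 33.1242 degrees

33.1242


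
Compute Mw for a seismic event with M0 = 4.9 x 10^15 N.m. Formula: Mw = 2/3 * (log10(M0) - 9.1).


log10(M0) = log10(4.9 x 10^15) = 15.6902
Mw = 2/3 * (15.6902 - 9.1)
= 2/3 * 6.5902
= 4.39

4.39


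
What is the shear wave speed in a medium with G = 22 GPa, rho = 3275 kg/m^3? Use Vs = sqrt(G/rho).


Convert G to Pa: G = 22e9 Pa
Compute G/rho = 22e9 / 3275 = 6717557.2519
Vs = sqrt(6717557.2519) = 2591.83 m/s

2591.83


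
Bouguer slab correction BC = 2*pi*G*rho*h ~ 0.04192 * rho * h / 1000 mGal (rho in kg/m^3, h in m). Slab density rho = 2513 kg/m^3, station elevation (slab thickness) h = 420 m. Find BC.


BC = 0.04192 * rho * h / 1000
= 0.04192 * 2513 * 420 / 1000
= 44.2449 mGal

44.2449


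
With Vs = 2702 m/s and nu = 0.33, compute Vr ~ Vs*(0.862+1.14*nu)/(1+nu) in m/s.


Numerator factor = 0.862 + 1.14*0.33 = 1.2382
Denominator = 1 + 0.33 = 1.33
Vr = 2702 * 1.2382 / 1.33 = 2515.5 m/s

2515.5


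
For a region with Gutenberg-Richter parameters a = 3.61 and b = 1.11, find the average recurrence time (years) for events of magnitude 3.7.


log10(N) = 3.61 - 1.11*3.7 = -0.497
N = 10^-0.497 = 0.31842
T = 1/N = 1/0.31842 = 3.1405 years

3.1405


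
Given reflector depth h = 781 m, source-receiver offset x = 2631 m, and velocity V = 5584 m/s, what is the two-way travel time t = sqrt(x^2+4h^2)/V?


x^2 + 4h^2 = 2631^2 + 4*781^2 = 6922161 + 2439844 = 9362005
sqrt(9362005) = 3059.7394
t = 3059.7394 / 5584 = 0.5479 s

0.5479


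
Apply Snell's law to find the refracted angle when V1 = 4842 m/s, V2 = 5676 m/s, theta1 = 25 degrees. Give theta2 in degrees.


sin(theta1) = sin(25 deg) = 0.422618
sin(theta2) = V2/V1 * sin(theta1) = 5676/4842 * 0.422618 = 0.495411
theta2 = arcsin(0.495411) = 29.6969 degrees

29.6969


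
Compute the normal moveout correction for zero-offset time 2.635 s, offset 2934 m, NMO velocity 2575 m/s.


x/Vnmo = 2934/2575 = 1.139417
(x/Vnmo)^2 = 1.298272
t0^2 = 6.943225
sqrt(6.943225 + 1.298272) = 2.870801
dt = 2.870801 - 2.635 = 0.235801

0.235801


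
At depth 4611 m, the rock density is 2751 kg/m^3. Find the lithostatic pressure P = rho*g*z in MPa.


P = rho * g * z / 1e6
= 2751 * 9.81 * 4611 / 1e6
= 124438486.41 / 1e6
= 124.4385 MPa

124.4385


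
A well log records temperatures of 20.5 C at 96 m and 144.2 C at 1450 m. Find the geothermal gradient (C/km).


dT = 144.2 - 20.5 = 123.7 C
dz = 1450 - 96 = 1354 m
gradient = dT/dz * 1000 = 123.7/1354 * 1000 = 91.3589 C/km

91.3589


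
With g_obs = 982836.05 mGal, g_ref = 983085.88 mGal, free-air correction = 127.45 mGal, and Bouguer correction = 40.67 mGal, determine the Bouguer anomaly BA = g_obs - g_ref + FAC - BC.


BA = g_obs - g_ref + FAC - BC
= 982836.05 - 983085.88 + 127.45 - 40.67
= -163.05 mGal

-163.05


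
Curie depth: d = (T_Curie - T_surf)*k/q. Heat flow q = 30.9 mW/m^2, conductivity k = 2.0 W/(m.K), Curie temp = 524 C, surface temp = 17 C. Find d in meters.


T_Curie - T_surf = 524 - 17 = 507 C
Convert q to W/m^2: 30.9 mW/m^2 = 0.0309 W/m^2
d = 507 * 2.0 / 0.0309 = 32815.53 m

32815.53


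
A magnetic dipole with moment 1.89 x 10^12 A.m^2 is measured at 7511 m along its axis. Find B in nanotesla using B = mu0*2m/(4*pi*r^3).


m = 1.89 x 10^12 = 1890000000000 A.m^2
2m = 3780000000000 A.m^2
r^3 = 7511^3 = 423733973831
B = (4pi*10^-7) * 3780000000000 / (4*pi * 423733973831) * 1e9
= 4750088.092228 / 5324798157055.52 * 1e9
= 892.0691 nT

892.0691


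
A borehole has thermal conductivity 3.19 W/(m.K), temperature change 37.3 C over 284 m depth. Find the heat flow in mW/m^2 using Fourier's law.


q = k * dT / dz * 1000
= 3.19 * 37.3 / 284 * 1000
= 0.418968 * 1000
= 418.9683 mW/m^2

418.9683


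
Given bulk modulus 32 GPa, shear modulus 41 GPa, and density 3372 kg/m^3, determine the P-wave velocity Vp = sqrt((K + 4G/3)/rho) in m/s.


First compute the effective modulus:
K + 4G/3 = 32e9 + 4*41e9/3 = 86666666666.67 Pa
Then divide by density:
86666666666.67 / 3372 = 25701858.4421 Pa/(kg/m^3)
Take the square root:
Vp = sqrt(25701858.4421) = 5069.7 m/s

5069.7


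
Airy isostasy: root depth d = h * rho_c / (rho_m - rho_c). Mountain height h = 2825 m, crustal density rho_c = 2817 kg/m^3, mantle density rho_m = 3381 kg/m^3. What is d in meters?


rho_m - rho_c = 3381 - 2817 = 564
d = 2825 * 2817 / 564
= 7958025 / 564
= 14109.97 m

14109.97


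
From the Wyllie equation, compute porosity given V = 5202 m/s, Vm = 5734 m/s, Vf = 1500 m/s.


1/V - 1/Vm = 1/5202 - 1/5734 = 1.784e-05
1/Vf - 1/Vm = 1/1500 - 1/5734 = 0.00049227
phi = 1.784e-05 / 0.00049227 = 0.0362

0.0362


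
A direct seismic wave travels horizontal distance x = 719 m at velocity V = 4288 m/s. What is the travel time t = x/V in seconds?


t = x / V
= 719 / 4288
= 0.1677 s

0.1677


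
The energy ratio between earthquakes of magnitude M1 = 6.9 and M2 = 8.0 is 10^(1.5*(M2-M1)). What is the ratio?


M2 - M1 = 8.0 - 6.9 = 1.1
1.5 * 1.1 = 1.65
ratio = 10^1.65 = 44.67

44.67


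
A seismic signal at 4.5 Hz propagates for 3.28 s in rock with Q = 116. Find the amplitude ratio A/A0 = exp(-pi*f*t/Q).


pi*f*t/Q = pi*4.5*3.28/116 = 0.399741
A/A0 = exp(-0.399741) = 0.670494

0.670494


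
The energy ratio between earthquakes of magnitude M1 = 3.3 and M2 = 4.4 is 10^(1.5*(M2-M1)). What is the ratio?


M2 - M1 = 4.4 - 3.3 = 1.1
1.5 * 1.1 = 1.65
ratio = 10^1.65 = 44.67

44.67


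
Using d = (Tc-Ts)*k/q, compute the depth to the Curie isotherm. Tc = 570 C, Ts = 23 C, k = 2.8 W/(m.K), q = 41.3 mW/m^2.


T_Curie - T_surf = 570 - 23 = 547 C
Convert q to W/m^2: 41.3 mW/m^2 = 0.0413 W/m^2
d = 547 * 2.8 / 0.0413 = 37084.75 m

37084.75


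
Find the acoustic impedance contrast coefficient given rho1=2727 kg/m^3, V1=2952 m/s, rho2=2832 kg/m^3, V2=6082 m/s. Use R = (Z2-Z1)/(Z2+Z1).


Z1 = 2727 * 2952 = 8050104
Z2 = 2832 * 6082 = 17224224
R = (17224224 - 8050104) / (17224224 + 8050104) = 9174120 / 25274328 = 0.363

0.363


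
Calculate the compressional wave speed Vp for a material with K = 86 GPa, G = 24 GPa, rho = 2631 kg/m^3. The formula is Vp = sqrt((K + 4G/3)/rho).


First compute the effective modulus:
K + 4G/3 = 86e9 + 4*24e9/3 = 118000000000.0 Pa
Then divide by density:
118000000000.0 / 2631 = 44849866.9707 Pa/(kg/m^3)
Take the square root:
Vp = sqrt(44849866.9707) = 6697.0 m/s

6697.0


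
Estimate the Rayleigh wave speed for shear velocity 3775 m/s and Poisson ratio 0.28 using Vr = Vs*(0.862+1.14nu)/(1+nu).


Numerator factor = 0.862 + 1.14*0.28 = 1.1812
Denominator = 1 + 0.28 = 1.28
Vr = 3775 * 1.1812 / 1.28 = 3483.62 m/s

3483.62


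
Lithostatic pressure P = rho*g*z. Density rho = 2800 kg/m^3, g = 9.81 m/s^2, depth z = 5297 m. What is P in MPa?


P = rho * g * z / 1e6
= 2800 * 9.81 * 5297 / 1e6
= 145497996.0 / 1e6
= 145.498 MPa

145.498


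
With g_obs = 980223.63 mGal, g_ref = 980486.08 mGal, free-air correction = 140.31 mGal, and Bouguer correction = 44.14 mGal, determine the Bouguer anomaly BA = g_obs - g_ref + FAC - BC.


BA = g_obs - g_ref + FAC - BC
= 980223.63 - 980486.08 + 140.31 - 44.14
= -166.28 mGal

-166.28


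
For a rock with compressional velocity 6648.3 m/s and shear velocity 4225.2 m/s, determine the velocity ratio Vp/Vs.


Vp/Vs = 6648.3 / 4225.2
= 1.5735

1.5735


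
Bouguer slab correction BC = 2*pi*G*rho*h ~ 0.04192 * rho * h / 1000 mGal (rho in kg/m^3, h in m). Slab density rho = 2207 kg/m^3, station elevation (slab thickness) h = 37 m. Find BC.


BC = 0.04192 * rho * h / 1000
= 0.04192 * 2207 * 37 / 1000
= 3.4231 mGal

3.4231


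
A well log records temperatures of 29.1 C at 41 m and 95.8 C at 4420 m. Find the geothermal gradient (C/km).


dT = 95.8 - 29.1 = 66.7 C
dz = 4420 - 41 = 4379 m
gradient = dT/dz * 1000 = 66.7/4379 * 1000 = 15.2318 C/km

15.2318


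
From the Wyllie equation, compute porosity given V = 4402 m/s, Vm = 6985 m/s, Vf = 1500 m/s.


1/V - 1/Vm = 1/4402 - 1/6985 = 8.401e-05
1/Vf - 1/Vm = 1/1500 - 1/6985 = 0.0005235
phi = 8.401e-05 / 0.0005235 = 0.1605

0.1605


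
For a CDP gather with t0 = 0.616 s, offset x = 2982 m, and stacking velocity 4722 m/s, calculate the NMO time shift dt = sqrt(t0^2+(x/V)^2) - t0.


x/Vnmo = 2982/4722 = 0.631512
(x/Vnmo)^2 = 0.398807
t0^2 = 0.379456
sqrt(0.379456 + 0.398807) = 0.882192
dt = 0.882192 - 0.616 = 0.266192

0.266192


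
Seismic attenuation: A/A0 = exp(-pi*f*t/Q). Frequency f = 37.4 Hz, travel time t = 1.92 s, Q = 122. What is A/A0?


pi*f*t/Q = pi*37.4*1.92/122 = 1.849111
A/A0 = exp(-1.849111) = 0.157377

0.157377


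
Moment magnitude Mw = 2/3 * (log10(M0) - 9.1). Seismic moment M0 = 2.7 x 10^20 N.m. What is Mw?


log10(M0) = log10(2.7 x 10^20) = 20.4314
Mw = 2/3 * (20.4314 - 9.1)
= 2/3 * 11.3314
= 7.55

7.55


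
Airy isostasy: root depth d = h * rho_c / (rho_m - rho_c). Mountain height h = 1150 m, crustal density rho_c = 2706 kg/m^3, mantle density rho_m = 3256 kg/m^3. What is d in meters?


rho_m - rho_c = 3256 - 2706 = 550
d = 1150 * 2706 / 550
= 3111900 / 550
= 5658.0 m

5658.0


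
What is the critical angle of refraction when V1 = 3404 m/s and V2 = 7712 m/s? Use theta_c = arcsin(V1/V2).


V1/V2 = 3404/7712 = 0.44139
theta_c = arcsin(0.44139) = 26.1926 degrees

26.1926


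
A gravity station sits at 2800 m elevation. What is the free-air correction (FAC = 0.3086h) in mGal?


FAC = 0.3086 * h
= 0.3086 * 2800
= 864.08 mGal

864.08


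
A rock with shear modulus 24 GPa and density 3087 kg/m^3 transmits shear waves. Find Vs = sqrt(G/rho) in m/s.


Convert G to Pa: G = 24e9 Pa
Compute G/rho = 24e9 / 3087 = 7774538.3868
Vs = sqrt(7774538.3868) = 2788.29 m/s

2788.29


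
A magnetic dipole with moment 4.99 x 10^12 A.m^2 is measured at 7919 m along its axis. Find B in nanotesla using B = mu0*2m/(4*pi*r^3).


m = 4.99 x 10^12 = 4990000000000 A.m^2
2m = 9980000000000 A.m^2
r^3 = 7919^3 = 496604932559
B = (4pi*10^-7) * 9980000000000 / (4*pi * 496604932559) * 1e9
= 12541237.87313 / 6240521631455.24 * 1e9
= 2009.6458 nT

2009.6458


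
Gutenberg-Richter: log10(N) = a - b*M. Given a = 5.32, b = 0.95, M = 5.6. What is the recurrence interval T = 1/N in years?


log10(N) = 5.32 - 0.95*5.6 = 0.0
N = 10^0.0 = 1.0
T = 1/N = 1/1.0 = 1.0 years

1.0


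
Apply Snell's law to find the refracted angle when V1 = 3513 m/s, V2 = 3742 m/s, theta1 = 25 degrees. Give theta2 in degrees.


sin(theta1) = sin(25 deg) = 0.422618
sin(theta2) = V2/V1 * sin(theta1) = 3742/3513 * 0.422618 = 0.450167
theta2 = arcsin(0.450167) = 26.7544 degrees

26.7544


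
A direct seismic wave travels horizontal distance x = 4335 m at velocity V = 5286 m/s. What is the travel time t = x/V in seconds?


t = x / V
= 4335 / 5286
= 0.8201 s

0.8201


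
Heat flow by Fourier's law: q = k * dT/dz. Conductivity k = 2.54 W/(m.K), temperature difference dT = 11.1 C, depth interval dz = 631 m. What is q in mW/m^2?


q = k * dT / dz * 1000
= 2.54 * 11.1 / 631 * 1000
= 0.044681 * 1000
= 44.6815 mW/m^2

44.6815


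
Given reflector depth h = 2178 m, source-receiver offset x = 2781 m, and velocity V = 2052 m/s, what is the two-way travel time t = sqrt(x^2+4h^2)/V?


x^2 + 4h^2 = 2781^2 + 4*2178^2 = 7733961 + 18974736 = 26708697
sqrt(26708697) = 5168.0458
t = 5168.0458 / 2052 = 2.5185 s

2.5185


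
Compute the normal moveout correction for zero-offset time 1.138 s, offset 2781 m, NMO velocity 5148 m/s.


x/Vnmo = 2781/5148 = 0.54021
(x/Vnmo)^2 = 0.291827
t0^2 = 1.295044
sqrt(1.295044 + 0.291827) = 1.259711
dt = 1.259711 - 1.138 = 0.121711

0.121711


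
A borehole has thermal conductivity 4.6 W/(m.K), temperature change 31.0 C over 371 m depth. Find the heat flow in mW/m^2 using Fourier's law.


q = k * dT / dz * 1000
= 4.6 * 31.0 / 371 * 1000
= 0.384367 * 1000
= 384.3666 mW/m^2

384.3666


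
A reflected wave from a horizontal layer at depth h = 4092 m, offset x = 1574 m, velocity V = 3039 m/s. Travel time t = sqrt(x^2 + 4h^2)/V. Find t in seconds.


x^2 + 4h^2 = 1574^2 + 4*4092^2 = 2477476 + 66977856 = 69455332
sqrt(69455332) = 8333.9866
t = 8333.9866 / 3039 = 2.7423 s

2.7423


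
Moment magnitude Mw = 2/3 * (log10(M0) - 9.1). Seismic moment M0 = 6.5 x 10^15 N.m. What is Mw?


log10(M0) = log10(6.5 x 10^15) = 15.8129
Mw = 2/3 * (15.8129 - 9.1)
= 2/3 * 6.7129
= 4.48

4.48


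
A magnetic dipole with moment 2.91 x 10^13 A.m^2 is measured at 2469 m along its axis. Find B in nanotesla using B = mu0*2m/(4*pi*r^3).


m = 2.91 x 10^13 = 29100000000000 A.m^2
2m = 58200000000000 A.m^2
r^3 = 2469^3 = 15050927709
B = (4pi*10^-7) * 58200000000000 / (4*pi * 15050927709) * 1e9
= 73136276.97557 / 189135535681.22 * 1e9
= 386687.1274 nT

386687.1274


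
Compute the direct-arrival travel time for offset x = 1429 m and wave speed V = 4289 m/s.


t = x / V
= 1429 / 4289
= 0.3332 s

0.3332


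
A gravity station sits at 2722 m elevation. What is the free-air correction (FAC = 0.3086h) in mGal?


FAC = 0.3086 * h
= 0.3086 * 2722
= 840.0092 mGal

840.0092


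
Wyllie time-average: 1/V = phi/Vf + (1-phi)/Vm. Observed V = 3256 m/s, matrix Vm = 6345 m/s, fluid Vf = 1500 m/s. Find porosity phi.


1/V - 1/Vm = 1/3256 - 1/6345 = 0.00014952
1/Vf - 1/Vm = 1/1500 - 1/6345 = 0.00050906
phi = 0.00014952 / 0.00050906 = 0.2937

0.2937


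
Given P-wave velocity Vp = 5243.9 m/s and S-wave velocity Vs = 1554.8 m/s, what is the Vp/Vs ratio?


Vp/Vs = 5243.9 / 1554.8
= 3.3727

3.3727


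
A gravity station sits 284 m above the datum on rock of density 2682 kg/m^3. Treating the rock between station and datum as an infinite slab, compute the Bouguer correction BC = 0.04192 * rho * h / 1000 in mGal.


BC = 0.04192 * rho * h / 1000
= 0.04192 * 2682 * 284 / 1000
= 31.93 mGal

31.93


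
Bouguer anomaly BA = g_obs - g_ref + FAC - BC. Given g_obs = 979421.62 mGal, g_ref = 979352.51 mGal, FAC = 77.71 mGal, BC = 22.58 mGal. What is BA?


BA = g_obs - g_ref + FAC - BC
= 979421.62 - 979352.51 + 77.71 - 22.58
= 124.24 mGal

124.24


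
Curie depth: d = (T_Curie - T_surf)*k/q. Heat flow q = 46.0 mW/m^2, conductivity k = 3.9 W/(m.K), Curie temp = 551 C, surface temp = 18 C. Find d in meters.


T_Curie - T_surf = 551 - 18 = 533 C
Convert q to W/m^2: 46.0 mW/m^2 = 0.046 W/m^2
d = 533 * 3.9 / 0.046 = 45189.13 m

45189.13


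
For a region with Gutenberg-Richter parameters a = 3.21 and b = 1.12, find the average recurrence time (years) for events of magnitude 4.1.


log10(N) = 3.21 - 1.12*4.1 = -1.382
N = 10^-1.382 = 0.041495
T = 1/N = 1/0.041495 = 24.0991 years

24.0991


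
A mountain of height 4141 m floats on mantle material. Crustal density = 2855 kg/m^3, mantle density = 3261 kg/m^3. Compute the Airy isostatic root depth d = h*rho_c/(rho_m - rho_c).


rho_m - rho_c = 3261 - 2855 = 406
d = 4141 * 2855 / 406
= 11822555 / 406
= 29119.59 m

29119.59


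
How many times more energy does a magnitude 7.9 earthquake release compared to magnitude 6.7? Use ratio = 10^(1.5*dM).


M2 - M1 = 7.9 - 6.7 = 1.2
1.5 * 1.2 = 1.8
ratio = 10^1.8 = 63.1

63.1


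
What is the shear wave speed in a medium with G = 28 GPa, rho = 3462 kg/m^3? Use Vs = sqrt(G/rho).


Convert G to Pa: G = 28e9 Pa
Compute G/rho = 28e9 / 3462 = 8087810.5142
Vs = sqrt(8087810.5142) = 2843.91 m/s

2843.91


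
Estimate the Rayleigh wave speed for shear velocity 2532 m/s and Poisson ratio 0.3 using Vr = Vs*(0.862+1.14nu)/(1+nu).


Numerator factor = 0.862 + 1.14*0.3 = 1.204
Denominator = 1 + 0.3 = 1.3
Vr = 2532 * 1.204 / 1.3 = 2345.02 m/s

2345.02


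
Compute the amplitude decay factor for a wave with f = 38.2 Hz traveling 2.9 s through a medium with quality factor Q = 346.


pi*f*t/Q = pi*38.2*2.9/346 = 1.005854
A/A0 = exp(-1.005854) = 0.365732

0.365732


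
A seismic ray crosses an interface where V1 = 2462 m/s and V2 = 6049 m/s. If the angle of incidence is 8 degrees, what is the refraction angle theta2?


sin(theta1) = sin(8 deg) = 0.139173
sin(theta2) = V2/V1 * sin(theta1) = 6049/2462 * 0.139173 = 0.341941
theta2 = arcsin(0.341941) = 19.9952 degrees

19.9952


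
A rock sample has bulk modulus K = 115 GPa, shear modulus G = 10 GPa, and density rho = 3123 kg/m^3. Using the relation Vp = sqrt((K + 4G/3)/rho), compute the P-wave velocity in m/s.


First compute the effective modulus:
K + 4G/3 = 115e9 + 4*10e9/3 = 128333333333.33 Pa
Then divide by density:
128333333333.33 / 3123 = 41092966.165 Pa/(kg/m^3)
Take the square root:
Vp = sqrt(41092966.165) = 6410.38 m/s

6410.38
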